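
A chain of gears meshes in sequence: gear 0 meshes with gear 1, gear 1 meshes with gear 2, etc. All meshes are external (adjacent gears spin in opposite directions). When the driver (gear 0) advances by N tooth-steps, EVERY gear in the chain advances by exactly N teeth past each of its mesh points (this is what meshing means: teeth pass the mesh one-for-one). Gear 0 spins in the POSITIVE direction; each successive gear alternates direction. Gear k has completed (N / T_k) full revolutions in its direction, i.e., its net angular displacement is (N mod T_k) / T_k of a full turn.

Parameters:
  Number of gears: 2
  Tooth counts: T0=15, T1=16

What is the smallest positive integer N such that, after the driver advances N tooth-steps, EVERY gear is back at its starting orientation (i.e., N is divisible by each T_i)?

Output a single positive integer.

Answer: 240

Derivation:
Gear k returns to start when N is a multiple of T_k.
All gears at start simultaneously when N is a common multiple of [15, 16]; the smallest such N is lcm(15, 16).
Start: lcm = T0 = 15
Fold in T1=16: gcd(15, 16) = 1; lcm(15, 16) = 15 * 16 / 1 = 240 / 1 = 240
Full cycle length = 240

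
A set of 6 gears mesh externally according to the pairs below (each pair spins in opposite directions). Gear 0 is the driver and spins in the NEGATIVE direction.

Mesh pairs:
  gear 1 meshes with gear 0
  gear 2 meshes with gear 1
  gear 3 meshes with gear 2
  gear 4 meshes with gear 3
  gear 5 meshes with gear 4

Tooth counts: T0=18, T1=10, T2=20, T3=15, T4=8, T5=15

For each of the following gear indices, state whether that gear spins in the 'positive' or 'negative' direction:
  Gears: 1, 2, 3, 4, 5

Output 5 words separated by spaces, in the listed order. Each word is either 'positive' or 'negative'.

Gear 0 (driver): negative (depth 0)
  gear 1: meshes with gear 0 -> depth 1 -> positive (opposite of gear 0)
  gear 2: meshes with gear 1 -> depth 2 -> negative (opposite of gear 1)
  gear 3: meshes with gear 2 -> depth 3 -> positive (opposite of gear 2)
  gear 4: meshes with gear 3 -> depth 4 -> negative (opposite of gear 3)
  gear 5: meshes with gear 4 -> depth 5 -> positive (opposite of gear 4)
Queried indices 1, 2, 3, 4, 5 -> positive, negative, positive, negative, positive

Answer: positive negative positive negative positive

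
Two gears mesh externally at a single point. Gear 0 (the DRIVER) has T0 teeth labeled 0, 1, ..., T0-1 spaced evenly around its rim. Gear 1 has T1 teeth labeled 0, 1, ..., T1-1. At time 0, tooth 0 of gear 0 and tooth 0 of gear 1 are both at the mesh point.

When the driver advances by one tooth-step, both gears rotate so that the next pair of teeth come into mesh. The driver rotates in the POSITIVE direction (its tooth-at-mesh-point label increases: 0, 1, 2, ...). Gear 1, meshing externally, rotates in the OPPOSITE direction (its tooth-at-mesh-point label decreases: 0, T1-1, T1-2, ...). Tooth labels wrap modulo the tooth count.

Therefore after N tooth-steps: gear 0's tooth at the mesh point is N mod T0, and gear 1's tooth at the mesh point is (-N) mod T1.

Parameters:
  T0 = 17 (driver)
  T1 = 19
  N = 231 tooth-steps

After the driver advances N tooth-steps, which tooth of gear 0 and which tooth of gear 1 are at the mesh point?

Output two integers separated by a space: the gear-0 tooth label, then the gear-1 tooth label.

Answer: 10 16

Derivation:
Gear 0 (driver, T0=17): tooth at mesh = N mod T0
  231 = 13 * 17 + 10, so 231 mod 17 = 10
  gear 0 tooth = 10
Gear 1 (driven, T1=19): tooth at mesh = (-N) mod T1
  231 = 12 * 19 + 3, so 231 mod 19 = 3
  (-231) mod 19 = (-3) mod 19 = 19 - 3 = 16
Mesh after 231 steps: gear-0 tooth 10 meets gear-1 tooth 16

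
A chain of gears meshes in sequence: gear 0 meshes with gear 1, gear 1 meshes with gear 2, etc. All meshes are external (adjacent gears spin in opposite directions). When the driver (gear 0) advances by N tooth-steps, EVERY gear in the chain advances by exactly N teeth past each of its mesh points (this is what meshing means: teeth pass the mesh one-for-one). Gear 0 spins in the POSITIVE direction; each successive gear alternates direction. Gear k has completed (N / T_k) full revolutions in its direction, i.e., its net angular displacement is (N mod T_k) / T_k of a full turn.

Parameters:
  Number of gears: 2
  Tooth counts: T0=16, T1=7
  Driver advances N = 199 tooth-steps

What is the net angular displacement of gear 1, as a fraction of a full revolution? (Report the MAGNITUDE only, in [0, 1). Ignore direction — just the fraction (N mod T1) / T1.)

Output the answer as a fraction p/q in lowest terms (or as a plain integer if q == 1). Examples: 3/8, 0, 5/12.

Answer: 3/7

Derivation:
Chain of 2 gears, tooth counts: [16, 7]
  gear 0: T0=16, direction=positive, advance = 199 mod 16 = 7 teeth = 7/16 turn
  gear 1: T1=7, direction=negative, advance = 199 mod 7 = 3 teeth = 3/7 turn
Gear 1: 199 mod 7 = 3
Fraction = 3 / 7 = 3/7 (gcd(3,7)=1) = 3/7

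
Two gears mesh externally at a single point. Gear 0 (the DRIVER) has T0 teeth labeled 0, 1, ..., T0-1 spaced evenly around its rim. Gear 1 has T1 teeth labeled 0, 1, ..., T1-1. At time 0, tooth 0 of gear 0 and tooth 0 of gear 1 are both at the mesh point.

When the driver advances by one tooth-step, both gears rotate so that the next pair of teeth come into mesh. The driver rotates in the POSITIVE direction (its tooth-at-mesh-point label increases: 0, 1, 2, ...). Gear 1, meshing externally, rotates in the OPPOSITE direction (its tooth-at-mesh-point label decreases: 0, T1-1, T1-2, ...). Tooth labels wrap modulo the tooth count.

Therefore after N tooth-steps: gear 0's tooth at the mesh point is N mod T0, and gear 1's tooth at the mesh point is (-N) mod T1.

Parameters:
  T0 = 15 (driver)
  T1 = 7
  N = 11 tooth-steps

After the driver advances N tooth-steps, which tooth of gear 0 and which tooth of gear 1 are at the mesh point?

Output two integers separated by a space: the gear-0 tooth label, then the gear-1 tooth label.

Gear 0 (driver, T0=15): tooth at mesh = N mod T0
  11 = 0 * 15 + 11, so 11 mod 15 = 11
  gear 0 tooth = 11
Gear 1 (driven, T1=7): tooth at mesh = (-N) mod T1
  11 = 1 * 7 + 4, so 11 mod 7 = 4
  (-11) mod 7 = (-4) mod 7 = 7 - 4 = 3
Mesh after 11 steps: gear-0 tooth 11 meets gear-1 tooth 3

Answer: 11 3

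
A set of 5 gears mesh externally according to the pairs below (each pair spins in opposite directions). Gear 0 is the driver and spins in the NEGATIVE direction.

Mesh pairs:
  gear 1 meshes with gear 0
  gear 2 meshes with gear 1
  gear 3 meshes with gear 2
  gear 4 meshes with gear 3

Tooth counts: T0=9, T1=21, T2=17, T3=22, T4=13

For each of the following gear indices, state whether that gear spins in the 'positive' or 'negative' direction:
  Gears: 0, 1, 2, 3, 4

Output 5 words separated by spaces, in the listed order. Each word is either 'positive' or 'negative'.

Gear 0 (driver): negative (depth 0)
  gear 1: meshes with gear 0 -> depth 1 -> positive (opposite of gear 0)
  gear 2: meshes with gear 1 -> depth 2 -> negative (opposite of gear 1)
  gear 3: meshes with gear 2 -> depth 3 -> positive (opposite of gear 2)
  gear 4: meshes with gear 3 -> depth 4 -> negative (opposite of gear 3)
Queried indices 0, 1, 2, 3, 4 -> negative, positive, negative, positive, negative

Answer: negative positive negative positive negative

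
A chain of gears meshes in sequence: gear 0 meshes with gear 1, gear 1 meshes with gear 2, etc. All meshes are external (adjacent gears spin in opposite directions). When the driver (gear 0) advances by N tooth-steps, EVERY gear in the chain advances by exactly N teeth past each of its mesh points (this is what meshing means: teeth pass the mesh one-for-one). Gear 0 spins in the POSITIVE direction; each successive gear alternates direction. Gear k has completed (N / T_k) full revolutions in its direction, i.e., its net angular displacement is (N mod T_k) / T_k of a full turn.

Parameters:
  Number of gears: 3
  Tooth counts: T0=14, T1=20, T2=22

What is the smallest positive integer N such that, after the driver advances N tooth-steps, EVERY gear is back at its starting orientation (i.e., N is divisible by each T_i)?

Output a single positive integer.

Gear k returns to start when N is a multiple of T_k.
All gears at start simultaneously when N is a common multiple of [14, 20, 22]; the smallest such N is lcm(14, 20, 22).
Start: lcm = T0 = 14
Fold in T1=20: gcd(14, 20) = 2; lcm(14, 20) = 14 * 20 / 2 = 280 / 2 = 140
Fold in T2=22: gcd(140, 22) = 2; lcm(140, 22) = 140 * 22 / 2 = 3080 / 2 = 1540
Full cycle length = 1540

Answer: 1540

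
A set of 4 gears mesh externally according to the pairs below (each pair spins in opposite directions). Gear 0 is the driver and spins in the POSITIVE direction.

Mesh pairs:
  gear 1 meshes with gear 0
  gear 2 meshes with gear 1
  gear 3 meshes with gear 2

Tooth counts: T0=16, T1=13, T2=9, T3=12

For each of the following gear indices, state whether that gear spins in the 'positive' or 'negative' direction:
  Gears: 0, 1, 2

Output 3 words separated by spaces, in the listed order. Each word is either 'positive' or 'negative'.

Gear 0 (driver): positive (depth 0)
  gear 1: meshes with gear 0 -> depth 1 -> negative (opposite of gear 0)
  gear 2: meshes with gear 1 -> depth 2 -> positive (opposite of gear 1)
  gear 3: meshes with gear 2 -> depth 3 -> negative (opposite of gear 2)
Queried indices 0, 1, 2 -> positive, negative, positive

Answer: positive negative positive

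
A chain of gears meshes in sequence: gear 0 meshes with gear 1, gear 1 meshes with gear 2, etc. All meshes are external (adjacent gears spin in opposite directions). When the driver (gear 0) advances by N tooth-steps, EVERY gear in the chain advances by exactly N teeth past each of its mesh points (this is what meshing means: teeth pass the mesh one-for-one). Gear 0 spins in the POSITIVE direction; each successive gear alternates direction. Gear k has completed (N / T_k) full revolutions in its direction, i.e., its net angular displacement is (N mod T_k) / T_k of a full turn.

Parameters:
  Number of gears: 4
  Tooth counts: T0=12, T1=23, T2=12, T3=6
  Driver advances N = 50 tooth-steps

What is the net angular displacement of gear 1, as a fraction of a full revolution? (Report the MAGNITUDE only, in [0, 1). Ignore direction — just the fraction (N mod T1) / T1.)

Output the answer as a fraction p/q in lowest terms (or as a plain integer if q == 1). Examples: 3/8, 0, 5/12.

Answer: 4/23

Derivation:
Chain of 4 gears, tooth counts: [12, 23, 12, 6]
  gear 0: T0=12, direction=positive, advance = 50 mod 12 = 2 teeth = 2/12 turn
  gear 1: T1=23, direction=negative, advance = 50 mod 23 = 4 teeth = 4/23 turn
  gear 2: T2=12, direction=positive, advance = 50 mod 12 = 2 teeth = 2/12 turn
  gear 3: T3=6, direction=negative, advance = 50 mod 6 = 2 teeth = 2/6 turn
Gear 1: 50 mod 23 = 4
Fraction = 4 / 23 = 4/23 (gcd(4,23)=1) = 4/23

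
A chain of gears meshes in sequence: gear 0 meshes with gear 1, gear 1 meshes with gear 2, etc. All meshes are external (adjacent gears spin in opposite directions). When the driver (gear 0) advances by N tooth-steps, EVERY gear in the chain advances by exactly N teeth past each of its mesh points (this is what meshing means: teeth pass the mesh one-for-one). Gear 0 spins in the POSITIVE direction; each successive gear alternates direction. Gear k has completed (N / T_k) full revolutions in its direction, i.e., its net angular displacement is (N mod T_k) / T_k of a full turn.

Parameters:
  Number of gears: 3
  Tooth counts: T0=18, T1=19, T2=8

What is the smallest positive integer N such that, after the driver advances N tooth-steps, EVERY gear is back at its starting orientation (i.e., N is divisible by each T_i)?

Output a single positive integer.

Gear k returns to start when N is a multiple of T_k.
All gears at start simultaneously when N is a common multiple of [18, 19, 8]; the smallest such N is lcm(18, 19, 8).
Start: lcm = T0 = 18
Fold in T1=19: gcd(18, 19) = 1; lcm(18, 19) = 18 * 19 / 1 = 342 / 1 = 342
Fold in T2=8: gcd(342, 8) = 2; lcm(342, 8) = 342 * 8 / 2 = 2736 / 2 = 1368
Full cycle length = 1368

Answer: 1368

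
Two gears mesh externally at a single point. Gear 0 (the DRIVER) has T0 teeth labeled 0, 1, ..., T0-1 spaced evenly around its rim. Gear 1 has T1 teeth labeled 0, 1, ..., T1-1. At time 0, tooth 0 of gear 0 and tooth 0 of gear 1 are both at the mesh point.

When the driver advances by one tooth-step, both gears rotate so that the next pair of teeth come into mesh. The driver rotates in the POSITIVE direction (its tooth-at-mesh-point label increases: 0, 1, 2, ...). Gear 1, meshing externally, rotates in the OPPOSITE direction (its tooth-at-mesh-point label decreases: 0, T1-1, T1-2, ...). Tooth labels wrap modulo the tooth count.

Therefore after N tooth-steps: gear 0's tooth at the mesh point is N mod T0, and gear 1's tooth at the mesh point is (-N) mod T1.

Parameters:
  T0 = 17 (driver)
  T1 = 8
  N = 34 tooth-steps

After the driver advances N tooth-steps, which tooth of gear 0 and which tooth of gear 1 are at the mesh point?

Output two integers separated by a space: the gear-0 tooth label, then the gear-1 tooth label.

Answer: 0 6

Derivation:
Gear 0 (driver, T0=17): tooth at mesh = N mod T0
  34 = 2 * 17 + 0, so 34 mod 17 = 0
  gear 0 tooth = 0
Gear 1 (driven, T1=8): tooth at mesh = (-N) mod T1
  34 = 4 * 8 + 2, so 34 mod 8 = 2
  (-34) mod 8 = (-2) mod 8 = 8 - 2 = 6
Mesh after 34 steps: gear-0 tooth 0 meets gear-1 tooth 6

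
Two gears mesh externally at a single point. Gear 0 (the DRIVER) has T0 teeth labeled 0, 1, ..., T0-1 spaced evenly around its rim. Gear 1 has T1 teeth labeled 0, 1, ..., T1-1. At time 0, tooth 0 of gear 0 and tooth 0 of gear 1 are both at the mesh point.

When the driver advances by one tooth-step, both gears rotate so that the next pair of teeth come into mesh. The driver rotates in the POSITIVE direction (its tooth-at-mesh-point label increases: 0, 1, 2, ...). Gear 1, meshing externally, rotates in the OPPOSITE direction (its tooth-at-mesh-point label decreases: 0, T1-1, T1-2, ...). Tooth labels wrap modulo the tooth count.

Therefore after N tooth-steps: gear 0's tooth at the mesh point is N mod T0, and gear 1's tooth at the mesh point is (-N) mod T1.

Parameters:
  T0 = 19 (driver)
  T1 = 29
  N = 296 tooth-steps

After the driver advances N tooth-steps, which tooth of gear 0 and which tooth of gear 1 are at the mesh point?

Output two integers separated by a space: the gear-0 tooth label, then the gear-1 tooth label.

Gear 0 (driver, T0=19): tooth at mesh = N mod T0
  296 = 15 * 19 + 11, so 296 mod 19 = 11
  gear 0 tooth = 11
Gear 1 (driven, T1=29): tooth at mesh = (-N) mod T1
  296 = 10 * 29 + 6, so 296 mod 29 = 6
  (-296) mod 29 = (-6) mod 29 = 29 - 6 = 23
Mesh after 296 steps: gear-0 tooth 11 meets gear-1 tooth 23

Answer: 11 23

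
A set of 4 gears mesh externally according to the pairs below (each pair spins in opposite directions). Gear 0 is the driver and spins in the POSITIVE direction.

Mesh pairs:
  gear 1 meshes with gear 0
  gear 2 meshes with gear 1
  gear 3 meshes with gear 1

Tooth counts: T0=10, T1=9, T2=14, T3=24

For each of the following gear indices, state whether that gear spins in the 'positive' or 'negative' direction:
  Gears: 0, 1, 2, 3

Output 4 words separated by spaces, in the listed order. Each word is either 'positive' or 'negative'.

Gear 0 (driver): positive (depth 0)
  gear 1: meshes with gear 0 -> depth 1 -> negative (opposite of gear 0)
  gear 2: meshes with gear 1 -> depth 2 -> positive (opposite of gear 1)
  gear 3: meshes with gear 1 -> depth 2 -> positive (opposite of gear 1)
Queried indices 0, 1, 2, 3 -> positive, negative, positive, positive

Answer: positive negative positive positive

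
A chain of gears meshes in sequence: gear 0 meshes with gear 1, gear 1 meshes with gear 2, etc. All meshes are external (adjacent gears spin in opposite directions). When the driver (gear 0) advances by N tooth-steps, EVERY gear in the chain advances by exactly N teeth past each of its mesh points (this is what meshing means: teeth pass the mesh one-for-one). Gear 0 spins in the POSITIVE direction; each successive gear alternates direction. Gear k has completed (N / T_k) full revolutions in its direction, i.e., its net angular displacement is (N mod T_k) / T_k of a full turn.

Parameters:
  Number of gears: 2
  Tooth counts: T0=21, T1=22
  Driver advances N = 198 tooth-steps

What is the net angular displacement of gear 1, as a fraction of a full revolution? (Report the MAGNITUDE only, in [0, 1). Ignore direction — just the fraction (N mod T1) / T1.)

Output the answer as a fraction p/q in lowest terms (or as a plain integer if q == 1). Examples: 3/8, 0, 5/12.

Answer: 0

Derivation:
Chain of 2 gears, tooth counts: [21, 22]
  gear 0: T0=21, direction=positive, advance = 198 mod 21 = 9 teeth = 9/21 turn
  gear 1: T1=22, direction=negative, advance = 198 mod 22 = 0 teeth = 0/22 turn
Gear 1: 198 mod 22 = 0
Fraction = 0 / 22 = 0/1 (gcd(0,22)=22) = 0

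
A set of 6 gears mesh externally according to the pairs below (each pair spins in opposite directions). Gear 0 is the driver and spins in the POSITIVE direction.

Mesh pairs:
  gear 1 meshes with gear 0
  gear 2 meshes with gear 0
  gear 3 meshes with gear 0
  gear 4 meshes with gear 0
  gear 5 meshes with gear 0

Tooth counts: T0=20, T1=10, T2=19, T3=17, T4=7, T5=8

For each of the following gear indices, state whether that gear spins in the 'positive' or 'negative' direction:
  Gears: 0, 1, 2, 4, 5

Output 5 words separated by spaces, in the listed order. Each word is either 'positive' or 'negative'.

Gear 0 (driver): positive (depth 0)
  gear 1: meshes with gear 0 -> depth 1 -> negative (opposite of gear 0)
  gear 2: meshes with gear 0 -> depth 1 -> negative (opposite of gear 0)
  gear 3: meshes with gear 0 -> depth 1 -> negative (opposite of gear 0)
  gear 4: meshes with gear 0 -> depth 1 -> negative (opposite of gear 0)
  gear 5: meshes with gear 0 -> depth 1 -> negative (opposite of gear 0)
Queried indices 0, 1, 2, 4, 5 -> positive, negative, negative, negative, negative

Answer: positive negative negative negative negative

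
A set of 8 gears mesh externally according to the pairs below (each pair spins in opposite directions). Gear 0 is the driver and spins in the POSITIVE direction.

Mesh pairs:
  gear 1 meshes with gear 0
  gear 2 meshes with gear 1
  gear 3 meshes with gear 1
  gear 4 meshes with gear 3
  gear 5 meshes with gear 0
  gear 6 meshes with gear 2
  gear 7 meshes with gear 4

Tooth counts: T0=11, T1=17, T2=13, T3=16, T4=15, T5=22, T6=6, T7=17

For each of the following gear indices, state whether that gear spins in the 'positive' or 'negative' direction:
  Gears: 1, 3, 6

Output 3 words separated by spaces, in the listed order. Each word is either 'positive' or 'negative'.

Answer: negative positive negative

Derivation:
Gear 0 (driver): positive (depth 0)
  gear 1: meshes with gear 0 -> depth 1 -> negative (opposite of gear 0)
  gear 2: meshes with gear 1 -> depth 2 -> positive (opposite of gear 1)
  gear 3: meshes with gear 1 -> depth 2 -> positive (opposite of gear 1)
  gear 4: meshes with gear 3 -> depth 3 -> negative (opposite of gear 3)
  gear 5: meshes with gear 0 -> depth 1 -> negative (opposite of gear 0)
  gear 6: meshes with gear 2 -> depth 3 -> negative (opposite of gear 2)
  gear 7: meshes with gear 4 -> depth 4 -> positive (opposite of gear 4)
Queried indices 1, 3, 6 -> negative, positive, negative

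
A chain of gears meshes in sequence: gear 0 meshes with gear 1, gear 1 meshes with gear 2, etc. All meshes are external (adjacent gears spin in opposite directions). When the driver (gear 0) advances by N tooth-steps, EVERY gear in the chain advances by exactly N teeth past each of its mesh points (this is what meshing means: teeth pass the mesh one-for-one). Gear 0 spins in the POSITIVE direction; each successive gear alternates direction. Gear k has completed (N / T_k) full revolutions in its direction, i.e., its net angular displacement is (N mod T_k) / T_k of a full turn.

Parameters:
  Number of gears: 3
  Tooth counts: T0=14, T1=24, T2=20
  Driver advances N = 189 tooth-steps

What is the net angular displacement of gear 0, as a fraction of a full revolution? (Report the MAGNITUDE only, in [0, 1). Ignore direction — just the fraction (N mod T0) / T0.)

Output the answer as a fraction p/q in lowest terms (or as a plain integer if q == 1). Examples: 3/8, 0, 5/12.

Chain of 3 gears, tooth counts: [14, 24, 20]
  gear 0: T0=14, direction=positive, advance = 189 mod 14 = 7 teeth = 7/14 turn
  gear 1: T1=24, direction=negative, advance = 189 mod 24 = 21 teeth = 21/24 turn
  gear 2: T2=20, direction=positive, advance = 189 mod 20 = 9 teeth = 9/20 turn
Gear 0: 189 mod 14 = 7
Fraction = 7 / 14 = 1/2 (gcd(7,14)=7) = 1/2

Answer: 1/2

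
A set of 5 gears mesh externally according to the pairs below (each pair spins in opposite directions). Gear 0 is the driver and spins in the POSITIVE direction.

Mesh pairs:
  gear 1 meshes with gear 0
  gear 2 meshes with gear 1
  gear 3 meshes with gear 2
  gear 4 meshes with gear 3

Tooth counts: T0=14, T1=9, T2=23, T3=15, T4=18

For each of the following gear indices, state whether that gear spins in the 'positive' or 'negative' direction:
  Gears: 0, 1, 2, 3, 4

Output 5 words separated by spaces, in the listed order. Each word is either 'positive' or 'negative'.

Answer: positive negative positive negative positive

Derivation:
Gear 0 (driver): positive (depth 0)
  gear 1: meshes with gear 0 -> depth 1 -> negative (opposite of gear 0)
  gear 2: meshes with gear 1 -> depth 2 -> positive (opposite of gear 1)
  gear 3: meshes with gear 2 -> depth 3 -> negative (opposite of gear 2)
  gear 4: meshes with gear 3 -> depth 4 -> positive (opposite of gear 3)
Queried indices 0, 1, 2, 3, 4 -> positive, negative, positive, negative, positive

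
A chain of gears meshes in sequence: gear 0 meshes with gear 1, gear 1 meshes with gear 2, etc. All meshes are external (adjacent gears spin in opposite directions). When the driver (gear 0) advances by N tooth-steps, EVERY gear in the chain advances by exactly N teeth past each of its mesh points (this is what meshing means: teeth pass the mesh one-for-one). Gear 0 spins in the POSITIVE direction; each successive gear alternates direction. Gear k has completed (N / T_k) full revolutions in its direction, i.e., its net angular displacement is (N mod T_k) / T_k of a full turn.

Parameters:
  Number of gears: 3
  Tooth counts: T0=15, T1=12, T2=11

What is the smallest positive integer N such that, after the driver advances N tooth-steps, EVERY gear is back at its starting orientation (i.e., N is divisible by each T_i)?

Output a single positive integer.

Gear k returns to start when N is a multiple of T_k.
All gears at start simultaneously when N is a common multiple of [15, 12, 11]; the smallest such N is lcm(15, 12, 11).
Start: lcm = T0 = 15
Fold in T1=12: gcd(15, 12) = 3; lcm(15, 12) = 15 * 12 / 3 = 180 / 3 = 60
Fold in T2=11: gcd(60, 11) = 1; lcm(60, 11) = 60 * 11 / 1 = 660 / 1 = 660
Full cycle length = 660

Answer: 660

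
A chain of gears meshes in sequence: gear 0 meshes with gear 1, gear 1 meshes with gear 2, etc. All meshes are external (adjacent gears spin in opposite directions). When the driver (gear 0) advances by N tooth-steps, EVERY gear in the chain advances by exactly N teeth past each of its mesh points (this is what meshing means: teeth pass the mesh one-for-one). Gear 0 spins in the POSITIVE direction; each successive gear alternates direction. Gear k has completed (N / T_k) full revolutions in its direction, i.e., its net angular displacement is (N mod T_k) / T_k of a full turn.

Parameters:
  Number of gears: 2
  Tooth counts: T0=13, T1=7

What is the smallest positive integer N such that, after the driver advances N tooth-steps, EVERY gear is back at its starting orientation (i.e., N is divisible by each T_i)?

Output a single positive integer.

Answer: 91

Derivation:
Gear k returns to start when N is a multiple of T_k.
All gears at start simultaneously when N is a common multiple of [13, 7]; the smallest such N is lcm(13, 7).
Start: lcm = T0 = 13
Fold in T1=7: gcd(13, 7) = 1; lcm(13, 7) = 13 * 7 / 1 = 91 / 1 = 91
Full cycle length = 91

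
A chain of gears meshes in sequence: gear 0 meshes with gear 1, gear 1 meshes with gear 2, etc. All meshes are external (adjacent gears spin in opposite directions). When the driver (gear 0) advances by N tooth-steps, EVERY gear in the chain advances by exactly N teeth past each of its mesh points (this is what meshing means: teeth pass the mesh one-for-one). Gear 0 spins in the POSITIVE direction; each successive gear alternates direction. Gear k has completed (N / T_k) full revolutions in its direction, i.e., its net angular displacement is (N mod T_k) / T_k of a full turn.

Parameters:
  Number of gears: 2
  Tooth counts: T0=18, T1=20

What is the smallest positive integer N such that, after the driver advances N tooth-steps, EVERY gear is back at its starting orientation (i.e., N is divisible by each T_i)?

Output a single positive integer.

Answer: 180

Derivation:
Gear k returns to start when N is a multiple of T_k.
All gears at start simultaneously when N is a common multiple of [18, 20]; the smallest such N is lcm(18, 20).
Start: lcm = T0 = 18
Fold in T1=20: gcd(18, 20) = 2; lcm(18, 20) = 18 * 20 / 2 = 360 / 2 = 180
Full cycle length = 180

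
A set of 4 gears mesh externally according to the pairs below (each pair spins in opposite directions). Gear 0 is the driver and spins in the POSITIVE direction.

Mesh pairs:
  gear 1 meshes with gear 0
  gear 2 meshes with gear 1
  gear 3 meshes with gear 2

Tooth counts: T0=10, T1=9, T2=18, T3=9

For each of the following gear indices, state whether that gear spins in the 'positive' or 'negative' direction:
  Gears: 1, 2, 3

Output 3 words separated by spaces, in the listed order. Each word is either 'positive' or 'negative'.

Answer: negative positive negative

Derivation:
Gear 0 (driver): positive (depth 0)
  gear 1: meshes with gear 0 -> depth 1 -> negative (opposite of gear 0)
  gear 2: meshes with gear 1 -> depth 2 -> positive (opposite of gear 1)
  gear 3: meshes with gear 2 -> depth 3 -> negative (opposite of gear 2)
Queried indices 1, 2, 3 -> negative, positive, negative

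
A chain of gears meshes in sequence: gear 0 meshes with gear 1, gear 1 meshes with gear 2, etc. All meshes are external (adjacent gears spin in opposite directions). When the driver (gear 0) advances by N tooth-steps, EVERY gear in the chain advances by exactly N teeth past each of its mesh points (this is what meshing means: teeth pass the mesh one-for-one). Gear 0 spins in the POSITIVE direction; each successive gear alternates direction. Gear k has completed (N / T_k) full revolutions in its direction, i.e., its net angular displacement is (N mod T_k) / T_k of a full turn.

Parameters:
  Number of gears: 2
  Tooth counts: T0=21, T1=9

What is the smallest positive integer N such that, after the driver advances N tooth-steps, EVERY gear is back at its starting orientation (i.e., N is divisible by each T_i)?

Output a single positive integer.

Gear k returns to start when N is a multiple of T_k.
All gears at start simultaneously when N is a common multiple of [21, 9]; the smallest such N is lcm(21, 9).
Start: lcm = T0 = 21
Fold in T1=9: gcd(21, 9) = 3; lcm(21, 9) = 21 * 9 / 3 = 189 / 3 = 63
Full cycle length = 63

Answer: 63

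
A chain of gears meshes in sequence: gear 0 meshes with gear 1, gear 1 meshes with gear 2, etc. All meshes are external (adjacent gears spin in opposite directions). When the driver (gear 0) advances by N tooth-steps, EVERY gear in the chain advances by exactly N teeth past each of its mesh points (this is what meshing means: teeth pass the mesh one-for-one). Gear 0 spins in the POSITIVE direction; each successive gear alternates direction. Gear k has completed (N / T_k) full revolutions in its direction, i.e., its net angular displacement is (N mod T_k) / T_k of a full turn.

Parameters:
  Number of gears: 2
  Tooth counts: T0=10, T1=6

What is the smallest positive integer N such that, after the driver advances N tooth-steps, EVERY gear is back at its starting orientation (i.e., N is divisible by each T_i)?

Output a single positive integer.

Answer: 30

Derivation:
Gear k returns to start when N is a multiple of T_k.
All gears at start simultaneously when N is a common multiple of [10, 6]; the smallest such N is lcm(10, 6).
Start: lcm = T0 = 10
Fold in T1=6: gcd(10, 6) = 2; lcm(10, 6) = 10 * 6 / 2 = 60 / 2 = 30
Full cycle length = 30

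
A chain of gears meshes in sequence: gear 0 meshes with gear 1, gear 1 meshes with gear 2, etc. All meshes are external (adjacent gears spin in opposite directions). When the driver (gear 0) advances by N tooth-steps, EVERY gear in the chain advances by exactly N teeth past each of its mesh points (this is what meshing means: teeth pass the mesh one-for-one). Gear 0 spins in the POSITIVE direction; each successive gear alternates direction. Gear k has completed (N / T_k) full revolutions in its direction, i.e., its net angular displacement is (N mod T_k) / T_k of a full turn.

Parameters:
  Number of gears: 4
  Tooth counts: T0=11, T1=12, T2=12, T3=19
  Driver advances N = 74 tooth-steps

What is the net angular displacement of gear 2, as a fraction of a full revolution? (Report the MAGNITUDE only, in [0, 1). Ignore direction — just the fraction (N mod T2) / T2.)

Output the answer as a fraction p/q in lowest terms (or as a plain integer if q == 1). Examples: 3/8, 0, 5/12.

Answer: 1/6

Derivation:
Chain of 4 gears, tooth counts: [11, 12, 12, 19]
  gear 0: T0=11, direction=positive, advance = 74 mod 11 = 8 teeth = 8/11 turn
  gear 1: T1=12, direction=negative, advance = 74 mod 12 = 2 teeth = 2/12 turn
  gear 2: T2=12, direction=positive, advance = 74 mod 12 = 2 teeth = 2/12 turn
  gear 3: T3=19, direction=negative, advance = 74 mod 19 = 17 teeth = 17/19 turn
Gear 2: 74 mod 12 = 2
Fraction = 2 / 12 = 1/6 (gcd(2,12)=2) = 1/6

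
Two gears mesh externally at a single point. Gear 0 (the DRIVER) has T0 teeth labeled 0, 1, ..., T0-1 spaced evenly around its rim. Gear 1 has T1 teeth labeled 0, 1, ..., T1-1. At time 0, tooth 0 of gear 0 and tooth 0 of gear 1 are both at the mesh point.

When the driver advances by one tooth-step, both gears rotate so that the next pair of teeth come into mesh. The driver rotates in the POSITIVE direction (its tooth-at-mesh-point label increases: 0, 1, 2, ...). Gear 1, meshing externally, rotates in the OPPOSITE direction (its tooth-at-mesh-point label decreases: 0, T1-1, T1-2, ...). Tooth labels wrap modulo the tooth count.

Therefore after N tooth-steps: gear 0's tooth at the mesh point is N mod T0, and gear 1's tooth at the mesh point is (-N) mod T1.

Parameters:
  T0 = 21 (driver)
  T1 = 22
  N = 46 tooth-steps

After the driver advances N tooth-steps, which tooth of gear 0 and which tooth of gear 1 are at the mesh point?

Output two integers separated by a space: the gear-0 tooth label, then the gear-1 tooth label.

Gear 0 (driver, T0=21): tooth at mesh = N mod T0
  46 = 2 * 21 + 4, so 46 mod 21 = 4
  gear 0 tooth = 4
Gear 1 (driven, T1=22): tooth at mesh = (-N) mod T1
  46 = 2 * 22 + 2, so 46 mod 22 = 2
  (-46) mod 22 = (-2) mod 22 = 22 - 2 = 20
Mesh after 46 steps: gear-0 tooth 4 meets gear-1 tooth 20

Answer: 4 20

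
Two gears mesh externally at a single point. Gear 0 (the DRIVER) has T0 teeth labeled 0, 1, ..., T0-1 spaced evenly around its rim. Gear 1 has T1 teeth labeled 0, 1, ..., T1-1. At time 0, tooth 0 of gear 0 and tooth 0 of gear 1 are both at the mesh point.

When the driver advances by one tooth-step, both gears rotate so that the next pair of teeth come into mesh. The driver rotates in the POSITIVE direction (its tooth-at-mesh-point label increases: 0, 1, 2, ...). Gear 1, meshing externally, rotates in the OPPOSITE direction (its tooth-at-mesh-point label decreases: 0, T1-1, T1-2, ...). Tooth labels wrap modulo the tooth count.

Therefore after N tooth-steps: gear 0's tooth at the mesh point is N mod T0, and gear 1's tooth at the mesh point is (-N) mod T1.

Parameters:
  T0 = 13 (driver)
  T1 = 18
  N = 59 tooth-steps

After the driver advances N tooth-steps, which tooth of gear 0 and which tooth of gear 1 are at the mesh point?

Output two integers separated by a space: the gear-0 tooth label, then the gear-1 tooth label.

Answer: 7 13

Derivation:
Gear 0 (driver, T0=13): tooth at mesh = N mod T0
  59 = 4 * 13 + 7, so 59 mod 13 = 7
  gear 0 tooth = 7
Gear 1 (driven, T1=18): tooth at mesh = (-N) mod T1
  59 = 3 * 18 + 5, so 59 mod 18 = 5
  (-59) mod 18 = (-5) mod 18 = 18 - 5 = 13
Mesh after 59 steps: gear-0 tooth 7 meets gear-1 tooth 13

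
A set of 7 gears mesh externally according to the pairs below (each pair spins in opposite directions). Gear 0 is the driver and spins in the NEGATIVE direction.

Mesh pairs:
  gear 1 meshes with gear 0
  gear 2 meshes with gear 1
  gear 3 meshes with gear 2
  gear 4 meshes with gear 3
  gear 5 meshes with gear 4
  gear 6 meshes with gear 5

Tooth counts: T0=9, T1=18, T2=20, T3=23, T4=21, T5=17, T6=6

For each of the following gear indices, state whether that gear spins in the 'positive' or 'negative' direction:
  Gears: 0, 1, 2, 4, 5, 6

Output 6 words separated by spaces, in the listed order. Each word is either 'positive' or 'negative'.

Answer: negative positive negative negative positive negative

Derivation:
Gear 0 (driver): negative (depth 0)
  gear 1: meshes with gear 0 -> depth 1 -> positive (opposite of gear 0)
  gear 2: meshes with gear 1 -> depth 2 -> negative (opposite of gear 1)
  gear 3: meshes with gear 2 -> depth 3 -> positive (opposite of gear 2)
  gear 4: meshes with gear 3 -> depth 4 -> negative (opposite of gear 3)
  gear 5: meshes with gear 4 -> depth 5 -> positive (opposite of gear 4)
  gear 6: meshes with gear 5 -> depth 6 -> negative (opposite of gear 5)
Queried indices 0, 1, 2, 4, 5, 6 -> negative, positive, negative, negative, positive, negative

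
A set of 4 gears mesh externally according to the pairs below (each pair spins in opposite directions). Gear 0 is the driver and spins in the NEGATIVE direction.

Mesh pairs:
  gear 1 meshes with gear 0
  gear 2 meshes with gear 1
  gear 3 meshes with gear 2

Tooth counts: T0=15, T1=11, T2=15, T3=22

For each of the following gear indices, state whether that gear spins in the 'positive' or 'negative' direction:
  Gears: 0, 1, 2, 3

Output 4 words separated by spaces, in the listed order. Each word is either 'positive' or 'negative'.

Answer: negative positive negative positive

Derivation:
Gear 0 (driver): negative (depth 0)
  gear 1: meshes with gear 0 -> depth 1 -> positive (opposite of gear 0)
  gear 2: meshes with gear 1 -> depth 2 -> negative (opposite of gear 1)
  gear 3: meshes with gear 2 -> depth 3 -> positive (opposite of gear 2)
Queried indices 0, 1, 2, 3 -> negative, positive, negative, positive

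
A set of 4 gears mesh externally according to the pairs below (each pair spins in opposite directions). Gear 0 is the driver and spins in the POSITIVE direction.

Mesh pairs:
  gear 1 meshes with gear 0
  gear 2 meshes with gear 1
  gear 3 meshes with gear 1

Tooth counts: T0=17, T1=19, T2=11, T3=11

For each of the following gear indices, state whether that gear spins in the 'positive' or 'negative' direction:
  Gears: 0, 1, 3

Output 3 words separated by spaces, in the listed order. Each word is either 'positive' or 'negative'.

Gear 0 (driver): positive (depth 0)
  gear 1: meshes with gear 0 -> depth 1 -> negative (opposite of gear 0)
  gear 2: meshes with gear 1 -> depth 2 -> positive (opposite of gear 1)
  gear 3: meshes with gear 1 -> depth 2 -> positive (opposite of gear 1)
Queried indices 0, 1, 3 -> positive, negative, positive

Answer: positive negative positive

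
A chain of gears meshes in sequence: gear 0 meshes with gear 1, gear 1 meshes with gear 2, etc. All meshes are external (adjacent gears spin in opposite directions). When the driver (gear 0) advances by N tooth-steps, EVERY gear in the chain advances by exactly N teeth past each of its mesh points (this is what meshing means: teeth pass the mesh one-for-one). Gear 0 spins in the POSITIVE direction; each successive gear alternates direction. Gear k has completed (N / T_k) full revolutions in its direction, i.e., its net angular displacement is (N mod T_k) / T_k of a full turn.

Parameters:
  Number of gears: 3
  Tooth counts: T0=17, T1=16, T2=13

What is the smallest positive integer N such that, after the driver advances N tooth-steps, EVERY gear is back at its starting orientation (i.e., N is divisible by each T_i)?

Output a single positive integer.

Gear k returns to start when N is a multiple of T_k.
All gears at start simultaneously when N is a common multiple of [17, 16, 13]; the smallest such N is lcm(17, 16, 13).
Start: lcm = T0 = 17
Fold in T1=16: gcd(17, 16) = 1; lcm(17, 16) = 17 * 16 / 1 = 272 / 1 = 272
Fold in T2=13: gcd(272, 13) = 1; lcm(272, 13) = 272 * 13 / 1 = 3536 / 1 = 3536
Full cycle length = 3536

Answer: 3536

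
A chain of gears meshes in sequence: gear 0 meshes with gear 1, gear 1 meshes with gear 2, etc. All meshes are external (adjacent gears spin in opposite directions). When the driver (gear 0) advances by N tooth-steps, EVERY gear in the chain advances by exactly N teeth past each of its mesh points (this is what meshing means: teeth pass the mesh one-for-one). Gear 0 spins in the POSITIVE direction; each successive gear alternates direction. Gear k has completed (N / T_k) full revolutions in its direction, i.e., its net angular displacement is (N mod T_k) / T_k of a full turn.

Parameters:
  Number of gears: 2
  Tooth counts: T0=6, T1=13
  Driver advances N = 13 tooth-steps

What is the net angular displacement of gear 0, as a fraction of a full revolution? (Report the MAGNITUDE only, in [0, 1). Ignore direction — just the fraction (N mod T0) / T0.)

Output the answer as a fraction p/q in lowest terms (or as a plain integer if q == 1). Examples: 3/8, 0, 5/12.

Chain of 2 gears, tooth counts: [6, 13]
  gear 0: T0=6, direction=positive, advance = 13 mod 6 = 1 teeth = 1/6 turn
  gear 1: T1=13, direction=negative, advance = 13 mod 13 = 0 teeth = 0/13 turn
Gear 0: 13 mod 6 = 1
Fraction = 1 / 6 = 1/6 (gcd(1,6)=1) = 1/6

Answer: 1/6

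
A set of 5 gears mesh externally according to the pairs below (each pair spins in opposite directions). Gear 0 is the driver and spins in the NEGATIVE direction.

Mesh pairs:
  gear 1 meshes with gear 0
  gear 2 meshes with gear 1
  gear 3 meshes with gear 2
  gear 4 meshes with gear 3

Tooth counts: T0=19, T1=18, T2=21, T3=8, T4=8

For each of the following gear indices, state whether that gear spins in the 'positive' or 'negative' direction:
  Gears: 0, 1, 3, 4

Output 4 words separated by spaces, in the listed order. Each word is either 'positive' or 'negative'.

Answer: negative positive positive negative

Derivation:
Gear 0 (driver): negative (depth 0)
  gear 1: meshes with gear 0 -> depth 1 -> positive (opposite of gear 0)
  gear 2: meshes with gear 1 -> depth 2 -> negative (opposite of gear 1)
  gear 3: meshes with gear 2 -> depth 3 -> positive (opposite of gear 2)
  gear 4: meshes with gear 3 -> depth 4 -> negative (opposite of gear 3)
Queried indices 0, 1, 3, 4 -> negative, positive, positive, negative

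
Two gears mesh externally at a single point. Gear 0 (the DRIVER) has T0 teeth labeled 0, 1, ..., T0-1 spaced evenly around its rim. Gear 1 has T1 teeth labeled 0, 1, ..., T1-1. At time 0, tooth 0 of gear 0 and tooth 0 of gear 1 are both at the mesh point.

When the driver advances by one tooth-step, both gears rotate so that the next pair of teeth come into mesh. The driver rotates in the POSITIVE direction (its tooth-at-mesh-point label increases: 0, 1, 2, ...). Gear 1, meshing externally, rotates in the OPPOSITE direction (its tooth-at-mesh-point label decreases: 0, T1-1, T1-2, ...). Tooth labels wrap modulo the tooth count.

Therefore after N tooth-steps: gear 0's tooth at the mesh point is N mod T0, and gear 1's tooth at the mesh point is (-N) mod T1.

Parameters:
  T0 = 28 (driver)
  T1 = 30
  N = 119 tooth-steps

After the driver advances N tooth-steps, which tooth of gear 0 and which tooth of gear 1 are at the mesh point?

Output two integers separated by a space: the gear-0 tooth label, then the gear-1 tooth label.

Gear 0 (driver, T0=28): tooth at mesh = N mod T0
  119 = 4 * 28 + 7, so 119 mod 28 = 7
  gear 0 tooth = 7
Gear 1 (driven, T1=30): tooth at mesh = (-N) mod T1
  119 = 3 * 30 + 29, so 119 mod 30 = 29
  (-119) mod 30 = (-29) mod 30 = 30 - 29 = 1
Mesh after 119 steps: gear-0 tooth 7 meets gear-1 tooth 1

Answer: 7 1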